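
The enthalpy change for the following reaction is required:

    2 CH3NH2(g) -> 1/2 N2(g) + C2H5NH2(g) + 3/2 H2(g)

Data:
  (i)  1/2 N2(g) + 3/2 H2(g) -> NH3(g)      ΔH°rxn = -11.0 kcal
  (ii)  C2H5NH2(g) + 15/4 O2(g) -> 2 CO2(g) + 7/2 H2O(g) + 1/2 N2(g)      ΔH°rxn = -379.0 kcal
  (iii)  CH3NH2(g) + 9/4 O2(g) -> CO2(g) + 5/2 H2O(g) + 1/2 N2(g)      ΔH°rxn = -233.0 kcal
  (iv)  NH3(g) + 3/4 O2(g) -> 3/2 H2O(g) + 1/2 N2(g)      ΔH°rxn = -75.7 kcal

ΔH°rxn = -0.3 kcal

(i) reversed (reverse to put H2(g) on the product side): +11.0 kcal
(ii) reversed (reverse to put C2H5NH2(g) on the product side): +379.0 kcal
(iii) × 2 (scale by 2 for the 2 CH3NH2(g)): (2)·(-233.0) = -466.0 kcal
(iv) reversed: +75.7 kcal
Combining the equations, ΔH°rxn = (-1)·(-11.0) + (-1)·(-379.0) + (2)·(-233.0) + (-1)·(-75.7) = -0.3 kcal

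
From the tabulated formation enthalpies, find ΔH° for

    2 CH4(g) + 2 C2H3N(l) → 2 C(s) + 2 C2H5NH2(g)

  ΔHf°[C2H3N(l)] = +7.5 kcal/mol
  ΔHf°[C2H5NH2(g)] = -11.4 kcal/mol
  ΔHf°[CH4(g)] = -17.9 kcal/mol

Products: 2·(+0.0) + 2·(-11.4) = -22.8
Reactants: 2·(-17.9) + 2·(+7.5) = -20.8
ΔH° = (-22.8) − (-20.8) = -2.0 kcal/mol

ΔH° = -2.0 kcal/mol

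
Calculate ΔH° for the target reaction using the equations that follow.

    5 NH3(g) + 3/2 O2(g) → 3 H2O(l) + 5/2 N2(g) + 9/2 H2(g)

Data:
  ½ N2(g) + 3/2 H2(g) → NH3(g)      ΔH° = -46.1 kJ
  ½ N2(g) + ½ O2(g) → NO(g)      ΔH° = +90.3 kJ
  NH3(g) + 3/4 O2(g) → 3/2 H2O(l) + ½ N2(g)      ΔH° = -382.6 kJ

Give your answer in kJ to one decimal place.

equation 1 reversed and × 3 (reverse to put H2(g) on the product side; ×3 to match 9/2 H2(g) in the target): (-3)·(-46.1) = +138.3 kJ
equation 2: not needed (NO(g) appears nowhere else).
equation 3 × 2 (×2 to match 3 H2O(l) in the target): (2)·(-382.6) = -765.2 kJ
Combining the equations, ΔH° = (+138.3) + (-765.2) = -626.9 kJ

ΔH° = -626.9 kJ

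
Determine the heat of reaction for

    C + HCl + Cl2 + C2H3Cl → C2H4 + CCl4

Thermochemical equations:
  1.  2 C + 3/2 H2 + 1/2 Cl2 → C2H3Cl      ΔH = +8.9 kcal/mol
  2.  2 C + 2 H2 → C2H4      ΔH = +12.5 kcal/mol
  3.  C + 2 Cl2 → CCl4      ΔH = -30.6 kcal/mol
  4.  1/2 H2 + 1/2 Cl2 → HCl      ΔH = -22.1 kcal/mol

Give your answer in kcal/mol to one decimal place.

eq. 1 reversed (reverse to put C2H3Cl on the reactant side): -8.9 kcal/mol
eq. 2 as written (C2H4 already on the product side): +12.5 kcal/mol
eq. 3 as written (CCl4 already on the product side): -30.6 kcal/mol
eq. 4 reversed (HCl must end up as a reactant): +22.1 kcal/mol
By Hess's law, ΔH = (-8.9) + (+12.5) + (-30.6) + (+22.1) = -4.9 kcal/mol

ΔH = -4.9 kcal/mol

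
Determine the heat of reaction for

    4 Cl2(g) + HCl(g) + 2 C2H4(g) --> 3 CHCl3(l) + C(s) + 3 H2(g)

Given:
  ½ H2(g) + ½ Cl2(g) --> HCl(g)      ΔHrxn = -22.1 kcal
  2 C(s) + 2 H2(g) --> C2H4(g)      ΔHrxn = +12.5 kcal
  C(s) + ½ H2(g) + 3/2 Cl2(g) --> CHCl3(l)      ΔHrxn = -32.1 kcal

ΔHrxn = -99.2 kcal

equation 1 reversed (reverse to put HCl(g) on the reactant side): +22.1 kcal
equation 2 reversed and × 2 (reverse to put C2H4(g) on the reactant side; scale by 2 for the 2 C2H4(g)): (-2)·(+12.5) = -25.0 kcal
equation 3 × 3 (scale by 3 for the 3 CHCl3(l)): (3)·(-32.1) = -96.3 kcal
ΔHrxn = (+22.1) + (-25.0) + (-96.3) = -99.2 kcal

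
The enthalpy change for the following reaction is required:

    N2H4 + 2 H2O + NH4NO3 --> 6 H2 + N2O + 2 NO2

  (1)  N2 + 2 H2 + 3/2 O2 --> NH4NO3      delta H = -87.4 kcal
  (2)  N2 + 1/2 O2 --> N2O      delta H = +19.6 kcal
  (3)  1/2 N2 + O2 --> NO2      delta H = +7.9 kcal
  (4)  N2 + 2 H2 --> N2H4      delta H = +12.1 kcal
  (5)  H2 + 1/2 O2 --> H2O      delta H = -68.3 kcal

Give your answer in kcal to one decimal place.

delta H = 247.3 kcal

(1) reversed: +87.4 kcal
(2) as written: +19.6 kcal
(3) × 2: (2)·(+7.9) = +15.8 kcal
(4) reversed: -12.1 kcal
(5) reversed and × 2: (-2)·(-68.3) = +136.6 kcal
Summing the manipulated equations, delta H = (-1)·(-87.4) + (1)·(+19.6) + (2)·(+7.9) + (-1)·(+12.1) + (-2)·(-68.3) = 247.3 kcal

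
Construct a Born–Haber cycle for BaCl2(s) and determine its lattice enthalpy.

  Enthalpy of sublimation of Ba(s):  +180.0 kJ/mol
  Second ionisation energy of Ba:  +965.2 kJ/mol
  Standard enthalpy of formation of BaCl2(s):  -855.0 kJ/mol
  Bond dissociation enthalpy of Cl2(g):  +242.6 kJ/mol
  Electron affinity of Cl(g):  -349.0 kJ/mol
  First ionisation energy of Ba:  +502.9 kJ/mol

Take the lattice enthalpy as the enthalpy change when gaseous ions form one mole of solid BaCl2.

U = -2047.7 kJ/mol

ΔHf° = 1·ΔHsub + 1·(ΣIE) + 1·D(Cl2) + 2·EA + U
-855.0 = 1·(+180.0) + 1·(+1468.1) + 1·(+242.6) + 2·(-349.0) + U
U = -855.0 − (+1192.7) = -2047.7 kJ/mol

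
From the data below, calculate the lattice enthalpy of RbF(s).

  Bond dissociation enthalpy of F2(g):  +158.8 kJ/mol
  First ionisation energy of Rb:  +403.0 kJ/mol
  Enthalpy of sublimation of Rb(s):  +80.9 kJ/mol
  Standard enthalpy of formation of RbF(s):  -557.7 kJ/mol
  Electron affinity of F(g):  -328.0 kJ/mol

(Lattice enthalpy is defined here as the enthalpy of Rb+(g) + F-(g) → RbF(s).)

ΔHf° = 1·ΔHsub + 1·(ΣIE) + 1/2·D(F2) + 1·EA + U
-557.7 = 1·(+80.9) + 1·(+403.0) + 1/2·(+158.8) + 1·(-328.0) + U
U = -557.7 − (+235.3) = -793.0 kJ/mol

U = -793.0 kJ/mol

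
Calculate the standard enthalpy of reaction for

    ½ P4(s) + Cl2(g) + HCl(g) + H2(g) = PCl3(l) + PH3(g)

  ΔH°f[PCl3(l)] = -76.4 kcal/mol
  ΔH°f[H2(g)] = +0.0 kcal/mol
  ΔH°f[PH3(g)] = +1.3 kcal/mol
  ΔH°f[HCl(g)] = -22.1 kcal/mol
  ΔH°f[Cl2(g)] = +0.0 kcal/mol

ΔH°rxn = Σ nΔHf°(products) − Σ nΔHf°(reactants).
Products: 1·(-76.4) + 1·(+1.3) = -75.1
Reactants: 1/2·(+0.0) + 1·(+0.0) + 1·(-22.1) + 1·(+0.0) = -22.1
ΔH_rxn = (-75.1) − (-22.1) = -53.0 kcal/mol

ΔH_rxn = -53.0 kcal/mol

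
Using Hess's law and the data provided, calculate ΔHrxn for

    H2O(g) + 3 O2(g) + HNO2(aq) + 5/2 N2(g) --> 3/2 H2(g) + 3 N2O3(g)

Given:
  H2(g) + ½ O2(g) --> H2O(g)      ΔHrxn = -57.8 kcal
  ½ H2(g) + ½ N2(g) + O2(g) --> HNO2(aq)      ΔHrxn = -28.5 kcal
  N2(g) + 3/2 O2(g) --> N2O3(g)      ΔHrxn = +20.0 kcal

ΔHrxn = 146.3 kcal

equation 1 reversed (reverse to put H2O(g) on the reactant side): +57.8 kcal
equation 2 reversed (HNO2(aq) must end up as a reactant): +28.5 kcal
equation 3 × 3 (×3 to match 3 N2O3(g) in the target): (3)·(+20.0) = +60.0 kcal
Since enthalpy is a state function, ΔHrxn = (-1)·(-57.8) + (-1)·(-28.5) + (3)·(+20.0) = 146.3 kcal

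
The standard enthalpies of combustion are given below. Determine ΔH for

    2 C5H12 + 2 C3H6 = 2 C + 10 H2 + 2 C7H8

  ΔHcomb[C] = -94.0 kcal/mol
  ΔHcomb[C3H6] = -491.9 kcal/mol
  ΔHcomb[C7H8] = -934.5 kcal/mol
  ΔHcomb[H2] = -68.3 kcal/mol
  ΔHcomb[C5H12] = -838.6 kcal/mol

Using ΔH = Σ nΔHc°(reactants) − Σ nΔHc°(products):
= [2·(-838.6) + 2·(-491.9)] − [2·(-94.0) + 10·(-68.3) + 2·(-934.5)]
= 79.0 kcal/mol

ΔH = 79.0 kcal/mol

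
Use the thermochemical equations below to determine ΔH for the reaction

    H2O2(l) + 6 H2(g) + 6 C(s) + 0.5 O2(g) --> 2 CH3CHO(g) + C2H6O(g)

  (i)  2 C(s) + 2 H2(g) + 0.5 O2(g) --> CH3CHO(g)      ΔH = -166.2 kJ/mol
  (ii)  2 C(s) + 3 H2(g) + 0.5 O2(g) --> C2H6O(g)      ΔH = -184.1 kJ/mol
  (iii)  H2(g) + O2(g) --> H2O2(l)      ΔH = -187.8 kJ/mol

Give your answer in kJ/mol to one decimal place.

ΔH = -328.7 kJ/mol

(i) × 2: (2)·(-166.2) = -332.4 kJ/mol
(ii) as written: -184.1 kJ/mol
(iii) reversed: +187.8 kJ/mol
By Hess's law, ΔH = (2)·(-166.2) + (1)·(-184.1) + (-1)·(-187.8) = -328.7 kJ/mol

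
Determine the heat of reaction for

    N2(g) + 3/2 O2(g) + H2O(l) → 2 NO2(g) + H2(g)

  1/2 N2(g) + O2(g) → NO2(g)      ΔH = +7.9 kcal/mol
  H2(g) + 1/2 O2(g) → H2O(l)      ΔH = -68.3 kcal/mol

ΔH = 84.1 kcal/mol

equation 1 × 2: (2)·(+7.9) = +15.8 kcal/mol
equation 2 reversed: +68.3 kcal/mol
By Hess's law, ΔH = (+15.8) + (+68.3) = 84.1 kcal/mol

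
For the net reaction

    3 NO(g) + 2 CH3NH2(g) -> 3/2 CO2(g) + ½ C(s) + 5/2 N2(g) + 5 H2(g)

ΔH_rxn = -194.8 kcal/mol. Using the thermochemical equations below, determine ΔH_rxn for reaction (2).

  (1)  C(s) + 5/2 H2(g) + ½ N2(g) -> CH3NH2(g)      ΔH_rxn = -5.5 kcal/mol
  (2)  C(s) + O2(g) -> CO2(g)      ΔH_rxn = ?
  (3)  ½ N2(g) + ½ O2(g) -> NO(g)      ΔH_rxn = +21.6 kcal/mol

ΔH_rxn = -94.0 kcal/mol

(1) reversed and × 2: (-2)·(-5.5) = +11.0 kcal/mol
(2) × 3/2: contributes 3/2·x
(3) reversed and × 3: (-3)·(+21.6) = -64.8 kcal/mol
-194.8 = (+11.0) + (-64.8) + 3/2·x
x = (-194.8 − (-53.8)) / (3/2) = -94.0 kcal/mol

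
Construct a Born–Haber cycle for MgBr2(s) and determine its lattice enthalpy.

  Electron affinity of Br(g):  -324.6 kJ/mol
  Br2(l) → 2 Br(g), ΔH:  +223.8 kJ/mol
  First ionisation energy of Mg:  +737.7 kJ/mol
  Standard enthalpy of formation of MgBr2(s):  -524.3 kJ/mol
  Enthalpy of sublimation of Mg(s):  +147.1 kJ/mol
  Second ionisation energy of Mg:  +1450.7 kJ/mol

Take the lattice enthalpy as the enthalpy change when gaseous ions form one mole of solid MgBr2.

ΔHf° = 1·ΔHsub + 1·(ΣIE) + 1·D(Br2) + 2·EA + U
-524.3 = 1·(+147.1) + 1·(+2188.4) + 1·(+223.8) + 2·(-324.6) + U
U = -524.3 − (+1910.1) = -2434.4 kJ/mol

U = -2434.4 kJ/mol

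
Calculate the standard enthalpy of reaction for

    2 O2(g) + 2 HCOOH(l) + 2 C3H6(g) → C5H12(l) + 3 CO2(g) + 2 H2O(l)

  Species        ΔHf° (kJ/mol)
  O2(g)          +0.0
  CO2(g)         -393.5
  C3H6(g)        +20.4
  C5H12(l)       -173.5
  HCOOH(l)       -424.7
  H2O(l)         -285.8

Products: 1·(-173.5) + 3·(-393.5) + 2·(-285.8) = -1925.6
Reactants: 2·(+0.0) + 2·(-424.7) + 2·(+20.4) = -808.6
ΔH° = (-1925.6) − (-808.6) = -1117.0 kJ/mol

ΔH° = -1117.0 kJ/mol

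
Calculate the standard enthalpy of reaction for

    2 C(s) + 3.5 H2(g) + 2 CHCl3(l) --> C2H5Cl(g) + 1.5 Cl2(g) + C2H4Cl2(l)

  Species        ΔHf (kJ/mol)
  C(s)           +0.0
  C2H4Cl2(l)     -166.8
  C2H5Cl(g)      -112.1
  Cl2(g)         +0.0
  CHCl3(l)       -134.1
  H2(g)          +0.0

ΔHrxn = -10.7 kJ/mol

Products: 1·(-112.1) + 3/2·(+0.0) + 1·(-166.8) = -278.9
Reactants: 2·(+0.0) + 7/2·(+0.0) + 2·(-134.1) = -268.2
ΔHrxn = (-278.9) − (-268.2) = -10.7 kJ/mol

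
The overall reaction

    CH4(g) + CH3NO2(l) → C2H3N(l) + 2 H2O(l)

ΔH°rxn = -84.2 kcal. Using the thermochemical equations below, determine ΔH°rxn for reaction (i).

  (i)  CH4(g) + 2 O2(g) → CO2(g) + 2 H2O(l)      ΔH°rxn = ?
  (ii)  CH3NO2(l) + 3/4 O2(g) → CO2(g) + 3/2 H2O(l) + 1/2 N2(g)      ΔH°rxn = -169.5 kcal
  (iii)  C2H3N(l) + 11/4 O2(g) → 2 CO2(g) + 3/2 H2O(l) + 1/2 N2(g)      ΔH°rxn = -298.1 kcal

ΔH°rxn = -212.8 kcal

(i) as written: contributes x
(ii) as written: -169.5 kcal
(iii) reversed: +298.1 kcal
-84.2 = (-169.5) + (+298.1) + x
x = (-84.2 − (+128.6)) / (1) = -212.8 kcal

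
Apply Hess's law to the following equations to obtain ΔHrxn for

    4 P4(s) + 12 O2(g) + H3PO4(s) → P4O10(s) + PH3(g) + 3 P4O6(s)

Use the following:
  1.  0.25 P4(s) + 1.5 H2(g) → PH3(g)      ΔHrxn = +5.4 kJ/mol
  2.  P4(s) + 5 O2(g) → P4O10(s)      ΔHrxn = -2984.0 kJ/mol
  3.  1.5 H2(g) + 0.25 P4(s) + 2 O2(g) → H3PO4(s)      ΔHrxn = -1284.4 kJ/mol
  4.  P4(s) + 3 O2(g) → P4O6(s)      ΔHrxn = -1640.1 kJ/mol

eq. 1 as written (PH3(g) already on the product side): +5.4 kJ/mol
eq. 2 as written (P4O10(s) already on the product side): -2984.0 kJ/mol
eq. 3 reversed (H3PO4(s) must end up as a reactant): +1284.4 kJ/mol
eq. 4 × 3 (×3 to match 3 P4O6(s) in the target): (3)·(-1640.1) = -4920.3 kJ/mol
ΔHrxn = (1)·(+5.4) + (1)·(-2984.0) + (-1)·(-1284.4) + (3)·(-1640.1) = -6614.5 kJ/mol

ΔHrxn = -6614.5 kJ/mol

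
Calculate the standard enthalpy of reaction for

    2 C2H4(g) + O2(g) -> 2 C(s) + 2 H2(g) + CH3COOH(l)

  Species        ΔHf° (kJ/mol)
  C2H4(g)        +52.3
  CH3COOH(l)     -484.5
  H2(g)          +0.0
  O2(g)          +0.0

ΔH°rxn = Σ nΔHf°(products) − Σ nΔHf°(reactants).
Products: 2·(+0.0) + 2·(+0.0) + 1·(-484.5) = -484.5
Reactants: 2·(+52.3) + 1·(+0.0) = +104.6
ΔH° = (-484.5) − (+104.6) = -589.1 kJ/mol

ΔH° = -589.1 kJ/mol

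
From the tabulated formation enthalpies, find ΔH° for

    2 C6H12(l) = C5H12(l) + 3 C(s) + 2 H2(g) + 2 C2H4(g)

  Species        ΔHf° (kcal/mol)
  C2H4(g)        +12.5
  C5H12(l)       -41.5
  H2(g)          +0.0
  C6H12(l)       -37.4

ΔH° = 58.3 kcal/mol

ΔH°rxn = Σ nΔHf°(products) − Σ nΔHf°(reactants).
Products: 1·(-41.5) + 3·(+0.0) + 2·(+0.0) + 2·(+12.5) = -16.5
Reactants: 2·(-37.4) = -74.8
ΔH° = (-16.5) − (-74.8) = 58.3 kcal/mol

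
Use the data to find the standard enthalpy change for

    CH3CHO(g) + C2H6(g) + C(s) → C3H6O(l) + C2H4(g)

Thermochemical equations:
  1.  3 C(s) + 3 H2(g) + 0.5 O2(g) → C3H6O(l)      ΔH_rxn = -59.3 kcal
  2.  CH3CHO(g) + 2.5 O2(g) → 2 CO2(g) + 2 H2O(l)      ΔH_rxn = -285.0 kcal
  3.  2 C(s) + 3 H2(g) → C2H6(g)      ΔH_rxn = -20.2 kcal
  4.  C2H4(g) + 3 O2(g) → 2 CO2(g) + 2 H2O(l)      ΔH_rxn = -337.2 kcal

eq. 1 as written (C3H6O(l) already on the product side): -59.3 kcal
eq. 2 as written (CH3CHO(g) already on the reactant side): -285.0 kcal
eq. 3 reversed (reverse to put C2H6(g) on the reactant side): +20.2 kcal
eq. 4 reversed (reverse to put C2H4(g) on the product side): +337.2 kcal
ΔH_rxn = (1)·(-59.3) + (1)·(-285.0) + (-1)·(-20.2) + (-1)·(-337.2) = 13.1 kcal

ΔH_rxn = 13.1 kcal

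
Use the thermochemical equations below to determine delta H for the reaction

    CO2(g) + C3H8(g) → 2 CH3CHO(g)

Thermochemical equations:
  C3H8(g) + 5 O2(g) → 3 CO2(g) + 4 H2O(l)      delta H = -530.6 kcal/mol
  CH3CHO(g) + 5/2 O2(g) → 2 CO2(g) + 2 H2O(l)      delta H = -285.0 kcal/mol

delta H = 39.4 kcal/mol

equation 1 as written: -530.6 kcal/mol
equation 2 reversed and × 2: (-2)·(-285.0) = +570.0 kcal/mol
delta H = (1)·(-530.6) + (-2)·(-285.0) = 39.4 kcal/mol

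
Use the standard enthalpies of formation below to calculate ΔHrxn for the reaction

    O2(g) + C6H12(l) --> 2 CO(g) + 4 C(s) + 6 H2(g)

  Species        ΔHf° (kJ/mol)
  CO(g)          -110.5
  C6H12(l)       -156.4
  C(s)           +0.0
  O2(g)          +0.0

ΔH°rxn = Σ nΔHf°(products) − Σ nΔHf°(reactants).
Products: 2·(-110.5) + 4·(+0.0) + 6·(+0.0) = -221.0
Reactants: 1·(+0.0) + 1·(-156.4) = -156.4
ΔHrxn = (-221.0) − (-156.4) = -64.6 kJ/mol

ΔHrxn = -64.6 kJ/mol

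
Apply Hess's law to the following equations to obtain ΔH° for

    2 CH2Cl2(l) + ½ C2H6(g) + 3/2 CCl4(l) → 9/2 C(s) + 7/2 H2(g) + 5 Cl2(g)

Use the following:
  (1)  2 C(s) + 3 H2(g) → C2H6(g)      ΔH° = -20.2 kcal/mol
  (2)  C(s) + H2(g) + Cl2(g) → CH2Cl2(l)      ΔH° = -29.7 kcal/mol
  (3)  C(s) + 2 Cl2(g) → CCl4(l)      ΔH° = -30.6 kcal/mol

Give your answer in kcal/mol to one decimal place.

ΔH° = 115.4 kcal/mol

(1) reversed and × 1/2 (reverse to put C2H6(g) on the reactant side; scale by 1/2 for the 1/2 C2H6(g)): (-1/2)·(-20.2) = +10.1 kcal/mol
(2) reversed and × 2 (reverse to put CH2Cl2(l) on the reactant side; ×2 to match 2 CH2Cl2(l) in the target): (-2)·(-29.7) = +59.4 kcal/mol
(3) reversed and × 3/2 (reverse to put CCl4(l) on the reactant side; ×3/2 to match 3/2 CCl4(l) in the target): (-3/2)·(-30.6) = +45.9 kcal/mol
By Hess's law, ΔH° = (-1/2)·(-20.2) + (-2)·(-29.7) + (-3/2)·(-30.6) = 115.4 kcal/mol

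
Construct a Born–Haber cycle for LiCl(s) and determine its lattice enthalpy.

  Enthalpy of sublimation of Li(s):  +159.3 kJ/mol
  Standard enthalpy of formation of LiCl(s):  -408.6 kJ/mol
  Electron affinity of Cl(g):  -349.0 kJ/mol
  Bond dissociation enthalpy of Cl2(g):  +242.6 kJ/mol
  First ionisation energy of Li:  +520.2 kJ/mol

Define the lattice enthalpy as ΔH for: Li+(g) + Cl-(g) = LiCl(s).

U = -860.4 kJ/mol

ΔHf° = 1·ΔHsub + 1·(ΣIE) + 1/2·D(Cl2) + 1·EA + U
-408.6 = 1·(+159.3) + 1·(+520.2) + 1/2·(+242.6) + 1·(-349.0) + U
U = -408.6 − (+451.8) = -860.4 kJ/mol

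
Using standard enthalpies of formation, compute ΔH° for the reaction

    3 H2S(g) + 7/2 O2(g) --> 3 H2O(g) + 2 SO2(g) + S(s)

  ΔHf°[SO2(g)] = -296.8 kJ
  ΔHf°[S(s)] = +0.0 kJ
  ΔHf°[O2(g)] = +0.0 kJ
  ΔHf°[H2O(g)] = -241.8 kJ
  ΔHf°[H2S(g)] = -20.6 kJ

Products: 3·(-241.8) + 2·(-296.8) + 1·(+0.0) = -1319.0
Reactants: 3·(-20.6) + 7/2·(+0.0) = -61.8
ΔH° = (-1319.0) − (-61.8) = -1257.2 kJ

ΔH° = -1257.2 kJ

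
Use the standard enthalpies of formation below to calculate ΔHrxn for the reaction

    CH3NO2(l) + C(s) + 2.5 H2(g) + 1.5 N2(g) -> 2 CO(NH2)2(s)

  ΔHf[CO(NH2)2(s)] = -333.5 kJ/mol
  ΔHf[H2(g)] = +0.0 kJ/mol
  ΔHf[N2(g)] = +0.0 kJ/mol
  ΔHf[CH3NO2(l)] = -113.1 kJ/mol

Products: 2·(-333.5) = -667.0
Reactants: 1·(-113.1) + 1·(+0.0) + 5/2·(+0.0) + 3/2·(+0.0) = -113.1
ΔHrxn = (-667.0) − (-113.1) = -553.9 kJ/mol

ΔHrxn = -553.9 kJ/mol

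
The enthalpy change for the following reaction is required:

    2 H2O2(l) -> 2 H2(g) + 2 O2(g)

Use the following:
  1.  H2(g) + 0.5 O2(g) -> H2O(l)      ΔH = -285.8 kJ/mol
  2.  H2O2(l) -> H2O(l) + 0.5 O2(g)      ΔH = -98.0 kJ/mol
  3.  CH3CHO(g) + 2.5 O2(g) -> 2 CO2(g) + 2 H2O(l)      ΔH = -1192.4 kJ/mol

ΔH = 375.6 kJ/mol

eq. 1 reversed and × 2 (reverse to put H2(g) on the product side; ×2 to match 2 H2(g) in the target): (-2)·(-285.8) = +571.6 kJ/mol
eq. 2 × 2 (scale by 2 for the 2 H2O2(l)): (2)·(-98.0) = -196.0 kJ/mol
eq. 3: not needed (CH3CHO(g) appears nowhere else).
Combining the equations, ΔH = (+571.6) + (-196.0) = 375.6 kJ/mol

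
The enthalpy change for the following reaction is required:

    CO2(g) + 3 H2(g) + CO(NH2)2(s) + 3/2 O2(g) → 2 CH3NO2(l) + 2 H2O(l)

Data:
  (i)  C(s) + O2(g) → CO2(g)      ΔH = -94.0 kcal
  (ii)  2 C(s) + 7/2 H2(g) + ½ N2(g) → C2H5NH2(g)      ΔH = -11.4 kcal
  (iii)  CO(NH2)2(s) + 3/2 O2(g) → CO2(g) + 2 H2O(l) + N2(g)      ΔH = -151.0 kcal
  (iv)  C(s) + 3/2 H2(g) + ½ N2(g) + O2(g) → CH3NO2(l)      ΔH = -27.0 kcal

(i) reversed and × 2: (-2)·(-94.0) = +188.0 kcal
(ii): not needed.
(iii) as written: -151.0 kcal
(iv) × 2: (2)·(-27.0) = -54.0 kcal
ΔH = (+188.0) + (-151.0) + (-54.0) = -17.0 kcal

ΔH = -17.0 kcal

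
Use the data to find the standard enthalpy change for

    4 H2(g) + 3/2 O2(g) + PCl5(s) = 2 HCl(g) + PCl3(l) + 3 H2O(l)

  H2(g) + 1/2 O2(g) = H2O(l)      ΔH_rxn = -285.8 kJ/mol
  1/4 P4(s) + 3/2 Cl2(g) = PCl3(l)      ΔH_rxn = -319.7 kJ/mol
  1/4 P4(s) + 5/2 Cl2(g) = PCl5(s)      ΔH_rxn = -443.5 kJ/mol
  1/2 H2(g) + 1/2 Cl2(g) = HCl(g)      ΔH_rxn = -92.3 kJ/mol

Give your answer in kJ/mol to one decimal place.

equation 1 × 3: (3)·(-285.8) = -857.4 kJ/mol
equation 2 as written: -319.7 kJ/mol
equation 3 reversed: +443.5 kJ/mol
equation 4 × 2: (2)·(-92.3) = -184.6 kJ/mol
Combining the equations, ΔH_rxn = (3)·(-285.8) + (1)·(-319.7) + (-1)·(-443.5) + (2)·(-92.3) = -918.2 kJ/mol

ΔH_rxn = -918.2 kJ/mol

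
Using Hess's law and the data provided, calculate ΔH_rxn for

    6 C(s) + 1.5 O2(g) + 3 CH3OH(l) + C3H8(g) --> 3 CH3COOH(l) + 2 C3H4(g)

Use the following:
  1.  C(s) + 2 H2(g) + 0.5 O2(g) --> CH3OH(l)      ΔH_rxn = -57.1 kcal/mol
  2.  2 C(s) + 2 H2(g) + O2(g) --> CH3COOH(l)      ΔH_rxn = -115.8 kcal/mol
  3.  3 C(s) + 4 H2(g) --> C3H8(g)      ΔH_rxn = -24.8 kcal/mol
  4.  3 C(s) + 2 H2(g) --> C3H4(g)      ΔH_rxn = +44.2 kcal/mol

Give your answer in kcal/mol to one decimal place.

ΔH_rxn = -62.9 kcal/mol

eq. 1 reversed and × 3: (-3)·(-57.1) = +171.3 kcal/mol
eq. 2 × 3: (3)·(-115.8) = -347.4 kcal/mol
eq. 3 reversed: +24.8 kcal/mol
eq. 4 × 2: (2)·(+44.2) = +88.4 kcal/mol
Summing the manipulated equations, ΔH_rxn = (+171.3) + (-347.4) + (+24.8) + (+88.4) = -62.9 kcal/mol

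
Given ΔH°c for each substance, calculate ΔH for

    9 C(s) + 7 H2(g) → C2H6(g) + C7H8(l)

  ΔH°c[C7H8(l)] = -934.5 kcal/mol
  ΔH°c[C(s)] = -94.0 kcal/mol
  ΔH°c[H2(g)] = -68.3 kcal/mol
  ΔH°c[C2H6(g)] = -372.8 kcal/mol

With combustion enthalpies, reactants minus products:
= [9·(-94.0) + 7·(-68.3)] − [1·(-372.8) + 1·(-934.5)]
= -16.8 kcal/mol

ΔH = -16.8 kcal/mol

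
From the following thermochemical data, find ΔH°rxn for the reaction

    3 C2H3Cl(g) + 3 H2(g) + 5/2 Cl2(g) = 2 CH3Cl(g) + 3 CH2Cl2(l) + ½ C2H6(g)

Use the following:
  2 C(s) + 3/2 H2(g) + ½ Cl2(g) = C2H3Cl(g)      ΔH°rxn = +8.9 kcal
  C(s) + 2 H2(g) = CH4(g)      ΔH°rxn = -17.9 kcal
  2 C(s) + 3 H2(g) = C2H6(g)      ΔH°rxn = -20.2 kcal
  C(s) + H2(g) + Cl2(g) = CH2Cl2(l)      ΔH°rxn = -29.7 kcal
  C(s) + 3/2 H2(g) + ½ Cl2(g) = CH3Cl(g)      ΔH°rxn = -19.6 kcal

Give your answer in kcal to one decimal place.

equation 1 reversed and × 3: (-3)·(+8.9) = -26.7 kcal
equation 2: not needed.
equation 3 × 1/2: (1/2)·(-20.2) = -10.1 kcal
equation 4 × 3: (3)·(-29.7) = -89.1 kcal
equation 5 × 2: (2)·(-19.6) = -39.2 kcal
Since enthalpy is a state function, ΔH°rxn = (-3)·(+8.9) + (1/2)·(-20.2) + (3)·(-29.7) + (2)·(-19.6) = -165.1 kcal

ΔH°rxn = -165.1 kcal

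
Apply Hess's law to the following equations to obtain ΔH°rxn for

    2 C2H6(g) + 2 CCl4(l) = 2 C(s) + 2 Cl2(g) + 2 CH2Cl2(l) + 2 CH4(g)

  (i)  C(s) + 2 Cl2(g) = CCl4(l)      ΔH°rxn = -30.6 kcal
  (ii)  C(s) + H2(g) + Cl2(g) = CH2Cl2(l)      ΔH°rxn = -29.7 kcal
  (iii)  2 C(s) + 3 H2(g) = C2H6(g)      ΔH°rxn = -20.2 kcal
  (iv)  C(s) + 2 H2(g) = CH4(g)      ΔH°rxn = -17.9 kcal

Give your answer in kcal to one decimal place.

ΔH°rxn = 6.4 kcal

(i) reversed and × 2: (-2)·(-30.6) = +61.2 kcal
(ii) × 2: (2)·(-29.7) = -59.4 kcal
(iii) reversed and × 2: (-2)·(-20.2) = +40.4 kcal
(iv) × 2: (2)·(-17.9) = -35.8 kcal
By Hess's law, ΔH°rxn = (+61.2) + (-59.4) + (+40.4) + (-35.8) = 6.4 kcal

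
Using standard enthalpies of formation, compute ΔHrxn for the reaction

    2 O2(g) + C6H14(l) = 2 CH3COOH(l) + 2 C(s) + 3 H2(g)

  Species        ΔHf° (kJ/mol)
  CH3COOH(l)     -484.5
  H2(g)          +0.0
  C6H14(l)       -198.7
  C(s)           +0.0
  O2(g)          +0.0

Products: 2·(-484.5) + 2·(+0.0) + 3·(+0.0) = -969.0
Reactants: 2·(+0.0) + 1·(-198.7) = -198.7
ΔHrxn = (-969.0) − (-198.7) = -770.3 kJ/mol

ΔHrxn = -770.3 kJ/mol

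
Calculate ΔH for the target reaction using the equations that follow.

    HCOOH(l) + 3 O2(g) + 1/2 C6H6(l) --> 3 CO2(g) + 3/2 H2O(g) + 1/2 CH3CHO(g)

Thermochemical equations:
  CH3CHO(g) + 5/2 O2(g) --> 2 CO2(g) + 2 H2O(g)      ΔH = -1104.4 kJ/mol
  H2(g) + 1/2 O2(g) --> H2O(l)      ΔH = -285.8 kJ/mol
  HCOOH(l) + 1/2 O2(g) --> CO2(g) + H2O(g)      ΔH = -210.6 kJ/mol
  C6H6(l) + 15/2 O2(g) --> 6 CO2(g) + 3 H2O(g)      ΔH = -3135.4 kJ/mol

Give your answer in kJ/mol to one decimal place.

equation 1 reversed and × 1/2 (reverse to put CH3CHO(g) on the product side; scale by 1/2 for the 1/2 CH3CHO(g)): (-1/2)·(-1104.4) = +552.2 kJ/mol
equation 2: not needed (H2(g) appears nowhere else).
equation 3 as written (HCOOH(l) already on the reactant side): -210.6 kJ/mol
equation 4 × 1/2 (scale by 1/2 for the 1/2 C6H6(l)): (1/2)·(-3135.4) = -1567.7 kJ/mol
Summing the manipulated equations, ΔH = (+552.2) + (-210.6) + (-1567.7) = -1226.1 kJ/mol

ΔH = -1226.1 kJ/mol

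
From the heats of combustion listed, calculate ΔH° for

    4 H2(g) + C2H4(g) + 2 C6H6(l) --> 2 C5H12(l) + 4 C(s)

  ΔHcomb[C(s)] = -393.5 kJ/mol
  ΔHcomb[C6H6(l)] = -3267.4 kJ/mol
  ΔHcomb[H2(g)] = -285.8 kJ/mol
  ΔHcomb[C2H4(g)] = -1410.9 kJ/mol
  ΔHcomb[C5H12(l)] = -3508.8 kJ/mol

With combustion enthalpies, reactants minus products:
= [4·(-285.8) + 1·(-1410.9) + 2·(-3267.4)] − [2·(-3508.8) + 4·(-393.5)]
= -497.3 kJ/mol

ΔH° = -497.3 kJ/mol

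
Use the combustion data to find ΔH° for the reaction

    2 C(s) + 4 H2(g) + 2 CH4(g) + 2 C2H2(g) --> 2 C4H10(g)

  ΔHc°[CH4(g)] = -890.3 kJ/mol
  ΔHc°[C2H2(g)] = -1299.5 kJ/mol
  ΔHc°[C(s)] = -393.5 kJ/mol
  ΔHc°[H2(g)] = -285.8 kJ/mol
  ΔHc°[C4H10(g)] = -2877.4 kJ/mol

With combustion enthalpies, reactants minus products:
= [2·(-393.5) + 4·(-285.8) + 2·(-890.3) + 2·(-1299.5)] − [2·(-2877.4)]
= -555.0 kJ/mol

ΔH° = -555.0 kJ/mol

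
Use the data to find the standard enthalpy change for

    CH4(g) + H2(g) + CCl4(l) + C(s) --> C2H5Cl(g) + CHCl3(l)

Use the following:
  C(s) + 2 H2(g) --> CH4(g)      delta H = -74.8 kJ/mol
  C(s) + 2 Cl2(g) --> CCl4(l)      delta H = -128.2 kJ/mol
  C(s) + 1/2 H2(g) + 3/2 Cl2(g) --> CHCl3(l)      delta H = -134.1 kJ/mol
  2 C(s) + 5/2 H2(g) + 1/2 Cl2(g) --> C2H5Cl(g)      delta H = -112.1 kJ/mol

equation 1 reversed (reverse to put CH4(g) on the reactant side): +74.8 kJ/mol
equation 2 reversed (CCl4(l) must end up as a reactant): +128.2 kJ/mol
equation 3 as written (CHCl3(l) already on the product side): -134.1 kJ/mol
equation 4 as written (C2H5Cl(g) already on the product side): -112.1 kJ/mol
delta H = (-1)·(-74.8) + (-1)·(-128.2) + (1)·(-134.1) + (1)·(-112.1) = -43.2 kJ/mol

delta H = -43.2 kJ/mol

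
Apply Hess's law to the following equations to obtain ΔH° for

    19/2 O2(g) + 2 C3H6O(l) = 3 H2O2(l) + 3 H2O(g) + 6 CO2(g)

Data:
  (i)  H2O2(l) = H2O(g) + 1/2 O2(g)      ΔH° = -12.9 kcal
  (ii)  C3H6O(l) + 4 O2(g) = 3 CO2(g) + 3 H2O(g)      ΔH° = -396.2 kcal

(i) reversed and × 3: (-3)·(-12.9) = +38.7 kcal
(ii) × 2: (2)·(-396.2) = -792.4 kcal
ΔH° = (-3)·(-12.9) + (2)·(-396.2) = -753.7 kcal

ΔH° = -753.7 kcal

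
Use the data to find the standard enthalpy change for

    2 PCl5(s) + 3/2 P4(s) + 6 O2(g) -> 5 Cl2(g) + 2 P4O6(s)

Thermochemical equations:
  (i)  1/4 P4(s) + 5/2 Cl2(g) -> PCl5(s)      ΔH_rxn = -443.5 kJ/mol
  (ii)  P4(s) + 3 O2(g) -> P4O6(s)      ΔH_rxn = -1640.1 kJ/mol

(i) reversed and × 2: (-2)·(-443.5) = +887.0 kJ/mol
(ii) × 2: (2)·(-1640.1) = -3280.2 kJ/mol
Since enthalpy is a state function, ΔH_rxn = (+887.0) + (-3280.2) = -2393.2 kJ/mol

ΔH_rxn = -2393.2 kJ/mol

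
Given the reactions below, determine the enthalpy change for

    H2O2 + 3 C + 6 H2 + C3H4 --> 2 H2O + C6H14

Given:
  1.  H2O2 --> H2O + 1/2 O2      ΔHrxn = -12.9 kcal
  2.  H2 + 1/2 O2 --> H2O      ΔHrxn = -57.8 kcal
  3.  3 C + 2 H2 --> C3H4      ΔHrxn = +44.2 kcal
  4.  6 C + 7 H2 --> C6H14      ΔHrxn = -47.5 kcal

ΔHrxn = -162.4 kcal

eq. 1 as written: -12.9 kcal
eq. 2 as written: -57.8 kcal
eq. 3 reversed: -44.2 kcal
eq. 4 as written: -47.5 kcal
ΔHrxn = (-12.9) + (-57.8) + (-44.2) + (-47.5) = -162.4 kcal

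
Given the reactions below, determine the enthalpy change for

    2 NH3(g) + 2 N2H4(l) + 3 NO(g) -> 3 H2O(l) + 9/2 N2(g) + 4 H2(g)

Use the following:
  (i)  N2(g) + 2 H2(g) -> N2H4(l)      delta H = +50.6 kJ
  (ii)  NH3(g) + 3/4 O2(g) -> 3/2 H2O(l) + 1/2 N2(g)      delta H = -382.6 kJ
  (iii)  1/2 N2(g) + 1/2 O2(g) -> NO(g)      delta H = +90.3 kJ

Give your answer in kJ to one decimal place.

(i) reversed and × 2 (reverse to put N2H4(l) on the reactant side; scale by 2 for the 2 N2H4(l)): (-2)·(+50.6) = -101.2 kJ
(ii) × 2 (scale by 2 for the 2 NH3(g)): (2)·(-382.6) = -765.2 kJ
(iii) reversed and × 3 (NO(g) must end up as a reactant; ×3 to match 3 NO(g) in the target): (-3)·(+90.3) = -270.9 kJ
Combining the equations, delta H = (-2)·(+50.6) + (2)·(-382.6) + (-3)·(+90.3) = -1137.3 kJ

delta H = -1137.3 kJ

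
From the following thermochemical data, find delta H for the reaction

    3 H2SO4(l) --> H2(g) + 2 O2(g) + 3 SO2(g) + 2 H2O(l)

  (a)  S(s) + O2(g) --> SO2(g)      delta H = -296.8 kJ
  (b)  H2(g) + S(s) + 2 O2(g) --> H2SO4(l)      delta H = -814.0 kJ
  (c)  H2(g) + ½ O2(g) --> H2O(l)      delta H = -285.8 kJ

(a) × 3 (×3 to match 3 SO2(g) in the target): (3)·(-296.8) = -890.4 kJ
(b) reversed and × 3 (reverse to put H2SO4(l) on the reactant side; scale by 3 for the 3 H2SO4(l)): (-3)·(-814.0) = +2442.0 kJ
(c) × 2 (×2 to match 2 H2O(l) in the target): (2)·(-285.8) = -571.6 kJ
Summing the manipulated equations, delta H = (3)·(-296.8) + (-3)·(-814.0) + (2)·(-285.8) = 980.0 kJ

delta H = 980.0 kJ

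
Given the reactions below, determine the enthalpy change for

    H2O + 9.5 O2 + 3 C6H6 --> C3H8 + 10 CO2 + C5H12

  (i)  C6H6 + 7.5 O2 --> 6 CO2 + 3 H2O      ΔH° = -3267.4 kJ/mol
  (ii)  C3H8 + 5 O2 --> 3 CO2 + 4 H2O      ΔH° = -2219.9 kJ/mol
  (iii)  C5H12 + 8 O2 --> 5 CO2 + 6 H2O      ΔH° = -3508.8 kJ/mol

(i) × 3: (3)·(-3267.4) = -9802.2 kJ/mol
(ii) reversed: +2219.9 kJ/mol
(iii) reversed: +3508.8 kJ/mol
ΔH° = (3)·(-3267.4) + (-1)·(-2219.9) + (-1)·(-3508.8) = -4073.5 kJ/mol

ΔH° = -4073.5 kJ/mol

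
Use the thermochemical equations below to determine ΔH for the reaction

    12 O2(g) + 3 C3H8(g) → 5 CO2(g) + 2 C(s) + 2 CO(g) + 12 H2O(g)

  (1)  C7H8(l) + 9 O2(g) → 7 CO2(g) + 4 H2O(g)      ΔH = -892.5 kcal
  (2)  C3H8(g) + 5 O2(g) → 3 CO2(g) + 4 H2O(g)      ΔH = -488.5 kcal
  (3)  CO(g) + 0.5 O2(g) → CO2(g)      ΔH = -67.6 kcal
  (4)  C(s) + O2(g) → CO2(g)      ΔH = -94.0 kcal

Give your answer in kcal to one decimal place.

(1): not needed (C7H8(l) appears nowhere else).
(2) × 3 (×3 to match 3 C3H8(g) in the target): (3)·(-488.5) = -1465.5 kcal
(3) reversed and × 2 (reverse to put CO(g) on the product side; ×2 to match 2 CO(g) in the target): (-2)·(-67.6) = +135.2 kcal
(4) reversed and × 2 (C(s) must end up as a product; ×2 to match 2 C(s) in the target): (-2)·(-94.0) = +188.0 kcal
By Hess's law, ΔH = (-1465.5) + (+135.2) + (+188.0) = -1142.3 kcal

ΔH = -1142.3 kcal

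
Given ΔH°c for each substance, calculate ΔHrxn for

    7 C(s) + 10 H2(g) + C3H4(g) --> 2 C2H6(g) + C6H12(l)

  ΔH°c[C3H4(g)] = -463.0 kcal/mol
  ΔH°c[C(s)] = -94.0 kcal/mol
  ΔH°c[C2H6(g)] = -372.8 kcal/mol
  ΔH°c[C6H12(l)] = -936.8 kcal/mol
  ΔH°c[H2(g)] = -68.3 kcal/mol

ΔHrxn = -121.6 kcal/mol

With combustion enthalpies, reactants minus products:
= [7·(-94.0) + 10·(-68.3) + 1·(-463.0)] − [2·(-372.8) + 1·(-936.8)]
= -121.6 kcal/mol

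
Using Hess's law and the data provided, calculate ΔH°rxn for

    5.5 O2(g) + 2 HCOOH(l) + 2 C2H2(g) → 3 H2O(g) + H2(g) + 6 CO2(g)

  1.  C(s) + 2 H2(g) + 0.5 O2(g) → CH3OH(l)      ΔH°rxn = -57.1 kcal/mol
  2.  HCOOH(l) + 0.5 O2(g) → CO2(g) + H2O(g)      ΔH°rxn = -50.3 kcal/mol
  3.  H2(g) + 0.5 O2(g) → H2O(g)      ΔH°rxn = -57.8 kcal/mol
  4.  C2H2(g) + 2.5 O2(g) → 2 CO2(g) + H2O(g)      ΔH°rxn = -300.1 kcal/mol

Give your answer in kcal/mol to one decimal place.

eq. 1: not needed.
eq. 2 × 2: (2)·(-50.3) = -100.6 kcal/mol
eq. 3 reversed: +57.8 kcal/mol
eq. 4 × 2: (2)·(-300.1) = -600.2 kcal/mol
By Hess's law, ΔH°rxn = (-100.6) + (+57.8) + (-600.2) = -643.0 kcal/mol

ΔH°rxn = -643.0 kcal/mol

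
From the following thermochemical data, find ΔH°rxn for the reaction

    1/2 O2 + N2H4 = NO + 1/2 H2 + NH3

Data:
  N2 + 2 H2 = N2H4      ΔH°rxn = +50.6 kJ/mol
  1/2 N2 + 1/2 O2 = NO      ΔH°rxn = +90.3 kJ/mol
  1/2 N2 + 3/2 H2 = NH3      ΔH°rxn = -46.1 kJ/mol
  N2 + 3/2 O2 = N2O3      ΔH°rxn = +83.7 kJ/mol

equation 1 reversed (reverse to put N2H4 on the reactant side): -50.6 kJ/mol
equation 2 as written (NO already on the product side): +90.3 kJ/mol
equation 3 as written (NH3 already on the product side): -46.1 kJ/mol
equation 4: not needed (N2O3 appears nowhere else).
Combining the equations, ΔH°rxn = (-50.6) + (+90.3) + (-46.1) = -6.4 kJ/mol

ΔH°rxn = -6.4 kJ/mol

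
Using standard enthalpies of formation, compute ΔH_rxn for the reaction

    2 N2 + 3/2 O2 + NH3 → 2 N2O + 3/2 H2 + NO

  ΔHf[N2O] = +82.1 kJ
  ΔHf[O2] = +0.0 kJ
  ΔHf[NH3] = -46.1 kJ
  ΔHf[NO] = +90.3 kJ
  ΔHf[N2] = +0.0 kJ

ΔH_rxn = 300.6 kJ

Products: 2·(+82.1) + 3/2·(+0.0) + 1·(+90.3) = +254.5
Reactants: 2·(+0.0) + 3/2·(+0.0) + 1·(-46.1) = -46.1
ΔH_rxn = (+254.5) − (-46.1) = 300.6 kJ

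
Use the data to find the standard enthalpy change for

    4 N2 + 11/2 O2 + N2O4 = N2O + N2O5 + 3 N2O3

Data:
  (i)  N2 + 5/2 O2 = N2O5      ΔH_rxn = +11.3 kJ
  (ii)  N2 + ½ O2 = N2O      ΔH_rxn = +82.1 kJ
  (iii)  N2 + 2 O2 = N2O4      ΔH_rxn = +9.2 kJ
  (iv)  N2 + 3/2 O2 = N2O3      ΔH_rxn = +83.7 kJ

ΔH_rxn = 335.3 kJ

(i) as written: +11.3 kJ
(ii) as written: +82.1 kJ
(iii) reversed: -9.2 kJ
(iv) × 3: (3)·(+83.7) = +251.1 kJ
ΔH_rxn = (+11.3) + (+82.1) + (-9.2) + (+251.1) = 335.3 kJ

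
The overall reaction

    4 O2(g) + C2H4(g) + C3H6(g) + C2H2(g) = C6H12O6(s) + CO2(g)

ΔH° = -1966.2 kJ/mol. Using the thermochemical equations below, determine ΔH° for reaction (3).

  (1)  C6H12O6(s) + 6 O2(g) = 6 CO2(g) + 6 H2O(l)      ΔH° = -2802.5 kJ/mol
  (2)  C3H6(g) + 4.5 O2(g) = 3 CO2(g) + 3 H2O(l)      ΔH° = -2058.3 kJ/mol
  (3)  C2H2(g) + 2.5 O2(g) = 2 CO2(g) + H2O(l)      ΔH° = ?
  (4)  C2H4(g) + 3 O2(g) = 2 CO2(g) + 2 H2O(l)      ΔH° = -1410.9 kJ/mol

ΔH° = -1299.5 kJ/mol

(1) reversed: +2802.5 kJ/mol
(2) as written: -2058.3 kJ/mol
(3) as written: contributes x
(4) as written: -1410.9 kJ/mol
-1966.2 = (+2802.5) + (-2058.3) + (-1410.9) + x
x = (-1966.2 − (-666.7)) / (1) = -1299.5 kJ/mol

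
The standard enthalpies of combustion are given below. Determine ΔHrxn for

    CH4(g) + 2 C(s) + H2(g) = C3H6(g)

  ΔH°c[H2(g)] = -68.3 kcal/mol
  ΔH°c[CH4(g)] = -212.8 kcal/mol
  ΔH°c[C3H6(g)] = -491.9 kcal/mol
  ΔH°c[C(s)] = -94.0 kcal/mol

ΔHrxn = 22.8 kcal/mol

With combustion enthalpies, reactants minus products:
= [1·(-212.8) + 2·(-94.0) + 1·(-68.3)] − [1·(-491.9)]
= 22.8 kcal/mol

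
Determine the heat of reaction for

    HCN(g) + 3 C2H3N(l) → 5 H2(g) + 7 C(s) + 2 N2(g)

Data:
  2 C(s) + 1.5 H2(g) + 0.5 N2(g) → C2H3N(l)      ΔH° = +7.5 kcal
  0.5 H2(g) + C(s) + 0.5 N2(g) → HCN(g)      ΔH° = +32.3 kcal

ΔH° = -54.8 kcal

equation 1 reversed and × 3: (-3)·(+7.5) = -22.5 kcal
equation 2 reversed: -32.3 kcal
ΔH° = (-22.5) + (-32.3) = -54.8 kcal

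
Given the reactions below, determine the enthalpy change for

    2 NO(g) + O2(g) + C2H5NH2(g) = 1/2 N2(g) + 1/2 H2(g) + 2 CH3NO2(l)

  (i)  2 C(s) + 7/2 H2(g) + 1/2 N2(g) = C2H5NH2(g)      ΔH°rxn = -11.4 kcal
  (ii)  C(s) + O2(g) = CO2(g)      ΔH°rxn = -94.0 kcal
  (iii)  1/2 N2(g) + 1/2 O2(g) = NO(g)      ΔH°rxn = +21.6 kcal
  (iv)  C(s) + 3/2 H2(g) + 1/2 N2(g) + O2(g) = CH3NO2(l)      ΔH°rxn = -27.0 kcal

(i) reversed: +11.4 kcal
(ii): not needed.
(iii) reversed and × 2: (-2)·(+21.6) = -43.2 kcal
(iv) × 2: (2)·(-27.0) = -54.0 kcal
ΔH°rxn = (-1)·(-11.4) + (-2)·(+21.6) + (2)·(-27.0) = -85.8 kcal

ΔH°rxn = -85.8 kcal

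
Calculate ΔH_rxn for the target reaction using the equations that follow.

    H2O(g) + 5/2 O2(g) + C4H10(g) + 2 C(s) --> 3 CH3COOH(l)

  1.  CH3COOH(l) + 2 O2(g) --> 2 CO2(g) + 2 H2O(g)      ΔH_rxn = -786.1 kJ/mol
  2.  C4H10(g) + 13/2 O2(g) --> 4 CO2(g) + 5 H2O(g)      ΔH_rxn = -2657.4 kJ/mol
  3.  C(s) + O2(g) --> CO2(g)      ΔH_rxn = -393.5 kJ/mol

eq. 1 reversed and × 3 (CH3COOH(l) must end up as a product; scale by 3 for the 3 CH3COOH(l)): (-3)·(-786.1) = +2358.3 kJ/mol
eq. 2 as written (C4H10(g) already on the reactant side): -2657.4 kJ/mol
eq. 3 × 2 (×2 to match 2 C(s) in the target): (2)·(-393.5) = -787.0 kJ/mol
ΔH_rxn = (+2358.3) + (-2657.4) + (-787.0) = -1086.1 kJ/mol

ΔH_rxn = -1086.1 kJ/mol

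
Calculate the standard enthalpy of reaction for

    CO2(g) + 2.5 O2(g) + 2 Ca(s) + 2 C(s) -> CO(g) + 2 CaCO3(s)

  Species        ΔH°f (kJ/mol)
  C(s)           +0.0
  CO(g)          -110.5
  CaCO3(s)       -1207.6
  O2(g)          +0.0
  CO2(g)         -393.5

ΔH° = -2132.2 kJ/mol

ΔH°rxn = Σ nΔHf°(products) − Σ nΔHf°(reactants).
Products: 1·(-110.5) + 2·(-1207.6) = -2525.7
Reactants: 1·(-393.5) + 5/2·(+0.0) + 2·(+0.0) + 2·(+0.0) = -393.5
ΔH° = (-2525.7) − (-393.5) = -2132.2 kJ/mol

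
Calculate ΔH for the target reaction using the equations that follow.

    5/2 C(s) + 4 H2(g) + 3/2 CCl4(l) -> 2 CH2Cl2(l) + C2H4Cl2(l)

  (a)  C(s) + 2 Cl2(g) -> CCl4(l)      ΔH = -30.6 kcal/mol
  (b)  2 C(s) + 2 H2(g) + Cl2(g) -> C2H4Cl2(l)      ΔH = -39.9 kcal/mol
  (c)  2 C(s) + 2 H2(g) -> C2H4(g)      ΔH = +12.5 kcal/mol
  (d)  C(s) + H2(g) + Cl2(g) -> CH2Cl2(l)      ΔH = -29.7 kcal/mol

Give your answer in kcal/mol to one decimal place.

ΔH = -53.4 kcal/mol

(a) reversed and × 3/2 (CCl4(l) must end up as a reactant; ×3/2 to match 3/2 CCl4(l) in the target): (-3/2)·(-30.6) = +45.9 kcal/mol
(b) as written (C2H4Cl2(l) already on the product side): -39.9 kcal/mol
(c): not needed (C2H4(g) appears nowhere else).
(d) × 2 (scale by 2 for the 2 CH2Cl2(l)): (2)·(-29.7) = -59.4 kcal/mol
Combining the equations, ΔH = (+45.9) + (-39.9) + (-59.4) = -53.4 kcal/mol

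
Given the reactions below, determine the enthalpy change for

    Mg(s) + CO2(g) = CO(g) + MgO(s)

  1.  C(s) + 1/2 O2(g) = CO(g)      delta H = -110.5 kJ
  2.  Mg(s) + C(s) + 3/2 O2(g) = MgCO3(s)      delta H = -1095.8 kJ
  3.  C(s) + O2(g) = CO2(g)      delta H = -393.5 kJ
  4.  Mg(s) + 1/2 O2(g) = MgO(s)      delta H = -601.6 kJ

delta H = -318.6 kJ

eq. 1 as written: -110.5 kJ
eq. 2: not needed.
eq. 3 reversed: +393.5 kJ
eq. 4 as written: -601.6 kJ
Combining the equations, delta H = (1)·(-110.5) + (-1)·(-393.5) + (1)·(-601.6) = -318.6 kJ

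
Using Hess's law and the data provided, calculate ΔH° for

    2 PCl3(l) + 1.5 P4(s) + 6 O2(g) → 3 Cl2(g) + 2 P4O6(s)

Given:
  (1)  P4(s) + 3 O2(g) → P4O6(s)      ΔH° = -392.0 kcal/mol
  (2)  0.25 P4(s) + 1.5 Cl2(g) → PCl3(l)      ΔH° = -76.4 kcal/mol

ΔH° = -631.2 kcal/mol

(1) × 2 (×2 to match 2 P4O6(s) in the target): (2)·(-392.0) = -784.0 kcal/mol
(2) reversed and × 2 (reverse to put PCl3(l) on the reactant side; scale by 2 for the 2 PCl3(l)): (-2)·(-76.4) = +152.8 kcal/mol
ΔH° = (2)·(-392.0) + (-2)·(-76.4) = -631.2 kcal/mol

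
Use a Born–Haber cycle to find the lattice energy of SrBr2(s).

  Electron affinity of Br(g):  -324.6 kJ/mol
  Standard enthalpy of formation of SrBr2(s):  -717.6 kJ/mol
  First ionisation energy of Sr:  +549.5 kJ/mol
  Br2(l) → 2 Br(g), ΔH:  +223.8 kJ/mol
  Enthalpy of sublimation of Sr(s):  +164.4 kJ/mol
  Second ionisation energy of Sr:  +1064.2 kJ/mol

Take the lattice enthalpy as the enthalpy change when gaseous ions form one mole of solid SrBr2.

U = -2070.3 kJ/mol

ΔHf° = 1·ΔHsub + 1·(ΣIE) + 1·D(Br2) + 2·EA + U
-717.6 = 1·(+164.4) + 1·(+1613.7) + 1·(+223.8) + 2·(-324.6) + U
U = -717.6 − (+1352.7) = -2070.3 kJ/mol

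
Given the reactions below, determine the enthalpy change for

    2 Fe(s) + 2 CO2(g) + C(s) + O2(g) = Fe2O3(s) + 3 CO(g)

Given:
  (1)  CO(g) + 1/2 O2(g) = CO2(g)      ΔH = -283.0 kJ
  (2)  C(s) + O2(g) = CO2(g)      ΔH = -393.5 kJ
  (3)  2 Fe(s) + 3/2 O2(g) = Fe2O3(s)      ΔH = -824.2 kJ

(1) reversed and × 3: (-3)·(-283.0) = +849.0 kJ
(2) as written: -393.5 kJ
(3) as written: -824.2 kJ
ΔH = (-3)·(-283.0) + (1)·(-393.5) + (1)·(-824.2) = -368.7 kJ

ΔH = -368.7 kJ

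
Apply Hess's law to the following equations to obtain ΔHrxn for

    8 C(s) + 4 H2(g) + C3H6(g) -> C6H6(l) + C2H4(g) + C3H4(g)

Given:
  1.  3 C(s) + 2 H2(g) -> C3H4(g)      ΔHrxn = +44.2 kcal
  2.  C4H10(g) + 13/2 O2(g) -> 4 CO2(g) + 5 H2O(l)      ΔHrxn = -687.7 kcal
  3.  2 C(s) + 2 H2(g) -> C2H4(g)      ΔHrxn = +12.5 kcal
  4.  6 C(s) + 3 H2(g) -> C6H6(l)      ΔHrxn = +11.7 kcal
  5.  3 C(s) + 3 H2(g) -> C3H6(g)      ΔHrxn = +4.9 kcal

eq. 1 as written (C3H4(g) already on the product side): +44.2 kcal
eq. 2: not needed (C4H10(g) appears nowhere else).
eq. 3 as written (C2H4(g) already on the product side): +12.5 kcal
eq. 4 as written (C6H6(l) already on the product side): +11.7 kcal
eq. 5 reversed (C3H6(g) must end up as a reactant): -4.9 kcal
By Hess's law, ΔHrxn = (+44.2) + (+12.5) + (+11.7) + (-4.9) = 63.5 kcal

ΔHrxn = 63.5 kcal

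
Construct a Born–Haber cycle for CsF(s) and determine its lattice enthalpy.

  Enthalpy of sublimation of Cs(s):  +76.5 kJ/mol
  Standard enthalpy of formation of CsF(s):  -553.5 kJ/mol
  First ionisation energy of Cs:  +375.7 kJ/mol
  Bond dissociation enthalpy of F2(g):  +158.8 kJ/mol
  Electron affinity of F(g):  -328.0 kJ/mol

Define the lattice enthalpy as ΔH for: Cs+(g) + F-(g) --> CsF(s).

U = -757.1 kJ/mol

ΔHf° = 1·ΔHsub + 1·(ΣIE) + 1/2·D(F2) + 1·EA + U
-553.5 = 1·(+76.5) + 1·(+375.7) + 1/2·(+158.8) + 1·(-328.0) + U
U = -553.5 − (+203.6) = -757.1 kJ/mol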